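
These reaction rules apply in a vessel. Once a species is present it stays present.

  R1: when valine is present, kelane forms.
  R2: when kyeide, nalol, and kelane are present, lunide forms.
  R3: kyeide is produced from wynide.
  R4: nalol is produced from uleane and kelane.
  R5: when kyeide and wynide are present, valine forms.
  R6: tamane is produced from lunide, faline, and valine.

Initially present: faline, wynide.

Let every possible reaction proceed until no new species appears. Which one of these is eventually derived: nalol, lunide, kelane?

kelane

wynide present → kyeide forms (R3).
kyeide and wynide present → valine forms (R5).
valine present → kelane forms (R1).
lunide would need kyeide, nalol, and kelane (R2), but nalol never forms. nalol would need uleane and kelane (R4), but uleane never forms.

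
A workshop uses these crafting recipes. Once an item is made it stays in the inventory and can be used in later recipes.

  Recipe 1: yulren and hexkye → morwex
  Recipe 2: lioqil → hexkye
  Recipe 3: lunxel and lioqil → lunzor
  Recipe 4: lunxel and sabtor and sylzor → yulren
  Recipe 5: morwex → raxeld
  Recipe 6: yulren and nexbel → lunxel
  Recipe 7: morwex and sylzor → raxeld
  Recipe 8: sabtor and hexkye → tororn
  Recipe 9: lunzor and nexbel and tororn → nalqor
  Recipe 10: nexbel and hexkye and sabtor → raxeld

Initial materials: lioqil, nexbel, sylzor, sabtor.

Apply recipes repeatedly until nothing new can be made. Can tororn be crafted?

Yes

lioqil → hexkye (Recipe 2).
Using Recipe 8, sabtor and hexkye make tororn.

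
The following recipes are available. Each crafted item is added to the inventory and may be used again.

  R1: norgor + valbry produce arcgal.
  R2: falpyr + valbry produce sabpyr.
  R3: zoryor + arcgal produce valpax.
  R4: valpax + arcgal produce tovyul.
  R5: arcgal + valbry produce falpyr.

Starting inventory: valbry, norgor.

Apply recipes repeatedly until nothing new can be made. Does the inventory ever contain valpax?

No

valpax would need zoryor and arcgal (R3), but zoryor is never obtained.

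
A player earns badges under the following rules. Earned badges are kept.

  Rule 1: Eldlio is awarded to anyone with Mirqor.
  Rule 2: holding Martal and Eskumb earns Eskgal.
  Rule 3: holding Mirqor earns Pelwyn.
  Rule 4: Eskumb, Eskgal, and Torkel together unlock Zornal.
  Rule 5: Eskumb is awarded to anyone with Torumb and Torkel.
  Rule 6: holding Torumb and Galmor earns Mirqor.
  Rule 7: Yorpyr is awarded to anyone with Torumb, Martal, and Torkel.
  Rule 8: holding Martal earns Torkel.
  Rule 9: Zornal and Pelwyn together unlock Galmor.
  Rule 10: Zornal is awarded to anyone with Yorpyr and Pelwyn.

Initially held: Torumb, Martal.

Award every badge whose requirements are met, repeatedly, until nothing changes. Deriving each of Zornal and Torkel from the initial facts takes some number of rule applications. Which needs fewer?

Torkel

Torkel: With Martal, Torkel is earned (Rule 8). [1 rule application]
Zornal: With Martal, Torkel is earned (Rule 8). With Torumb and Torkel, Eskumb is earned (Rule 5). With Martal and Eskumb, Eskgal is earned (Rule 2). With Eskumb, Eskgal, and Torkel, Zornal is earned (Rule 4). [4 rule applications]
Torkel needs fewer.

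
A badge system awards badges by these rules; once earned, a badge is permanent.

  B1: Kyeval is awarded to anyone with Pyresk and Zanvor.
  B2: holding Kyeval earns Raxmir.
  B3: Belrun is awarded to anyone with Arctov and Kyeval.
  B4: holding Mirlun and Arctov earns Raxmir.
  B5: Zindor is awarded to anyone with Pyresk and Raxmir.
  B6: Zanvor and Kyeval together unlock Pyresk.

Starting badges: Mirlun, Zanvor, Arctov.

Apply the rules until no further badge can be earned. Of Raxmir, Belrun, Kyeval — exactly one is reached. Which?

With Mirlun and Arctov, Raxmir is earned (B4).
Belrun would need Arctov and Kyeval (B3), but Kyeval is never earned. Kyeval would need Pyresk and Zanvor (B1), but Pyresk is never earned.

Raxmir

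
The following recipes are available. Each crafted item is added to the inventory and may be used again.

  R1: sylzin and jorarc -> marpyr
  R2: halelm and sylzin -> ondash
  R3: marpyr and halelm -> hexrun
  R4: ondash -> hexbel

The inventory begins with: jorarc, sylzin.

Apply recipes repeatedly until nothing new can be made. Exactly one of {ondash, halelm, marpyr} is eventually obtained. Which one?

Using R1, sylzin and jorarc make marpyr.
No rule produces halelm, and it is not given. ondash would need halelm and sylzin (R2), but halelm is never obtained.

marpyr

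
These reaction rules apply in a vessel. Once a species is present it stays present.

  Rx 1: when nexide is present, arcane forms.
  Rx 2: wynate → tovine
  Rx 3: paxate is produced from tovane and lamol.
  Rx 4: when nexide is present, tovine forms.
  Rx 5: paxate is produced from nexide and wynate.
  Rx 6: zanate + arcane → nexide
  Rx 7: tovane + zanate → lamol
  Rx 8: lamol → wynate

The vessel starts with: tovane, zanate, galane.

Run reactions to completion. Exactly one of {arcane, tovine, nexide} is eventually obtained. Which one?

tovane and zanate present → lamol forms (Rx 7).
lamol present → wynate forms (Rx 8).
wynate present → tovine forms (Rx 2).
arcane would need nexide (Rx 1), but nexide never forms. nexide would need zanate and arcane (Rx 6), but arcane never forms.

tovine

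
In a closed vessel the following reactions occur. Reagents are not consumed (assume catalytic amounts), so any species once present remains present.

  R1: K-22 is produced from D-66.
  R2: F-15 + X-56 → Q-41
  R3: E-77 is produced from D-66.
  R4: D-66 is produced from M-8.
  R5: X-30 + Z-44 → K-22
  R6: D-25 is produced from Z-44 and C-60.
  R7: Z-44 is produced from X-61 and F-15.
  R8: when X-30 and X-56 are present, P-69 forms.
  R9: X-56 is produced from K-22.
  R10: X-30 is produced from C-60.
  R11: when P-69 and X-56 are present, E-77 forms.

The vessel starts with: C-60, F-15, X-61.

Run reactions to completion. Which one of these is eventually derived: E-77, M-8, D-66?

E-77

X-61 and F-15 present → Z-44 forms (R7).
C-60 present → X-30 forms (R10).
X-30 and Z-44 present → K-22 forms (R5).
K-22 present → X-56 forms (R9).
X-30 and X-56 present → P-69 forms (R8).
P-69 and X-56 present → E-77 forms (R11).
No rule produces M-8, and it is not given. D-66 would need M-8 (R4), but M-8 never forms.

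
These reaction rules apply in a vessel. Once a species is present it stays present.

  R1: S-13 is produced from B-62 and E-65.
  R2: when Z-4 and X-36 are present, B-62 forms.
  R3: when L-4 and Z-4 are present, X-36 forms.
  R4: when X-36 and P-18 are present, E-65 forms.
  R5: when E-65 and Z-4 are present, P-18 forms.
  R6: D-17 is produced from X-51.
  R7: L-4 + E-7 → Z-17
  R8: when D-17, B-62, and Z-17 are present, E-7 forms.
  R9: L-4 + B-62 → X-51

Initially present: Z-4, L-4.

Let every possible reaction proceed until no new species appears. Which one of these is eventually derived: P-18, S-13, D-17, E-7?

D-17

L-4 and Z-4 present → X-36 forms (R3).
Z-4 and X-36 present → B-62 forms (R2).
L-4 and B-62 present → X-51 forms (R9).
X-51 present → D-17 forms (R6).
P-18 would need E-65 and Z-4 (R5), but E-65 never forms. S-13 would need B-62 and E-65 (R1), but E-65 never forms. E-7 would need D-17, B-62, and Z-17 (R8), but Z-17 never forms.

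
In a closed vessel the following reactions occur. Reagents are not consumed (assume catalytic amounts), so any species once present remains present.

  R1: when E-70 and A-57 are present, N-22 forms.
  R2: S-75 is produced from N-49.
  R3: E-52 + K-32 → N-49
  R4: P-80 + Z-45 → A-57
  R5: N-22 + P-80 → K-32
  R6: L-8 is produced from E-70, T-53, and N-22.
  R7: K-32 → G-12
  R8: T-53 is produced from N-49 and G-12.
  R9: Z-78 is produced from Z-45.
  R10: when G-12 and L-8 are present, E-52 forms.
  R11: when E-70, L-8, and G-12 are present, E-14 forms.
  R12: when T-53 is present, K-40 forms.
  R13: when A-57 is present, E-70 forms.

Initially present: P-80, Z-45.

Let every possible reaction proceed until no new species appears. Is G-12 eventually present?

P-80 and Z-45 present → A-57 forms (R4).
A-57 present → E-70 forms (R13).
E-70 and A-57 present → N-22 forms (R1).
N-22 and P-80 present → K-32 forms (R5).
K-32 present → G-12 forms (R7).

Yes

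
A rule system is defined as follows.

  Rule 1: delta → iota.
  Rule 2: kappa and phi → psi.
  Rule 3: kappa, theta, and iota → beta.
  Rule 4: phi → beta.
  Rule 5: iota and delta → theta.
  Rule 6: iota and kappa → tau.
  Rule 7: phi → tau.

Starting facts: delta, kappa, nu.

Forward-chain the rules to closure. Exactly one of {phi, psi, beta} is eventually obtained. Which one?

beta

From delta, Rule 1 gives iota.
iota and delta hold, so theta follows (Rule 5).
kappa, theta, and iota hold, so beta follows (Rule 3).
psi would need kappa and phi (Rule 2), but phi is never established. No rule produces phi, and it is not given.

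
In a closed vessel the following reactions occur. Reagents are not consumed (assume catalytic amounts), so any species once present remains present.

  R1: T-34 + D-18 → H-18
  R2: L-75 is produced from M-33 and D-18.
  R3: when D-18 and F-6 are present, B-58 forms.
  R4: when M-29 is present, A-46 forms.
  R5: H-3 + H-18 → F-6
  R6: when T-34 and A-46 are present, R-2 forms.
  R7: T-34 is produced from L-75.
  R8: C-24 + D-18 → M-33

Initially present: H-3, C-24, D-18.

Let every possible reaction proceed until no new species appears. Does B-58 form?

Yes

C-24 and D-18 present → M-33 forms (R8).
M-33 and D-18 present → L-75 forms (R2).
L-75 present → T-34 forms (R7).
T-34 and D-18 present → H-18 forms (R1).
H-3 and H-18 present → F-6 forms (R5).
D-18 and F-6 present → B-58 forms (R3).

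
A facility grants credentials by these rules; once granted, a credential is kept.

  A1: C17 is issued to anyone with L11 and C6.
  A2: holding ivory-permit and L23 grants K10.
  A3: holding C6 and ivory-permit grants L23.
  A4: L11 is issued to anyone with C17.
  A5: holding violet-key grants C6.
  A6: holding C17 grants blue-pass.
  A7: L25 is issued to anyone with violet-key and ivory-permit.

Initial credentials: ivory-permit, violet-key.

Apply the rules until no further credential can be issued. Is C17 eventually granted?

C17 would need L11 and C6 (A1), but L11 is never granted.

No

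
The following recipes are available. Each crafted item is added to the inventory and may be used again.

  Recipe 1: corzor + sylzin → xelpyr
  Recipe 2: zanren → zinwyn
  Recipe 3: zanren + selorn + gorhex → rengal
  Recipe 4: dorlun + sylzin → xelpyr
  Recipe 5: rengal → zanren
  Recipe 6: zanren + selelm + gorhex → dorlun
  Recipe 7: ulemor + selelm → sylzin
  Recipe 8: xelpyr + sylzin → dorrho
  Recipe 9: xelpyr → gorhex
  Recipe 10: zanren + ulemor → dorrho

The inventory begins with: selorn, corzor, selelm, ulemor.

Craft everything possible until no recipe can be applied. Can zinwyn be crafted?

No

zinwyn would need zanren (Recipe 2), but zanren is never obtained.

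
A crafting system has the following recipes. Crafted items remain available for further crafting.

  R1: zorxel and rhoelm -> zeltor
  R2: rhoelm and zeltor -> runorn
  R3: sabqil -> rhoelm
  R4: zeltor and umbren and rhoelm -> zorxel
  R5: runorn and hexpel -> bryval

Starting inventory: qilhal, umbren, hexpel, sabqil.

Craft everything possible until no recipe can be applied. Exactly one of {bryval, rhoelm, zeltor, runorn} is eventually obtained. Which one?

sabqil -> rhoelm (R3).
runorn would need rhoelm and zeltor (R2), but zeltor is never obtained. bryval would need runorn and hexpel (R5), but runorn is never obtained. zeltor would need zorxel and rhoelm (R1), but zorxel is never obtained.

rhoelm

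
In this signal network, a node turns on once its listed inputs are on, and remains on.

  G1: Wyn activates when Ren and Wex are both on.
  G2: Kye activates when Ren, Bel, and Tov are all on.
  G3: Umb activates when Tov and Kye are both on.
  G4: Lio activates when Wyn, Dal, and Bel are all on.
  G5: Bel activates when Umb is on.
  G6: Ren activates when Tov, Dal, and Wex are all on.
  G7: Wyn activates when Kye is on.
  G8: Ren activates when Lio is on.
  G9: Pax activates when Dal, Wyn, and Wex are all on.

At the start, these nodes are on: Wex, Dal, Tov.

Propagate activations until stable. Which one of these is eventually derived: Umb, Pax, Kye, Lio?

Tov, Dal, and Wex are on, so Ren activates (G6).
G1: Ren and Wex on → Wyn on.
Dal, Wyn, and Wex are on, so Pax activates (G9).
Kye would need Ren, Bel, and Tov (G2), but Bel never turns on. Umb would need Tov and Kye (G3), but Kye never turns on. Lio would need Wyn, Dal, and Bel (G4), but Bel never turns on.

Pax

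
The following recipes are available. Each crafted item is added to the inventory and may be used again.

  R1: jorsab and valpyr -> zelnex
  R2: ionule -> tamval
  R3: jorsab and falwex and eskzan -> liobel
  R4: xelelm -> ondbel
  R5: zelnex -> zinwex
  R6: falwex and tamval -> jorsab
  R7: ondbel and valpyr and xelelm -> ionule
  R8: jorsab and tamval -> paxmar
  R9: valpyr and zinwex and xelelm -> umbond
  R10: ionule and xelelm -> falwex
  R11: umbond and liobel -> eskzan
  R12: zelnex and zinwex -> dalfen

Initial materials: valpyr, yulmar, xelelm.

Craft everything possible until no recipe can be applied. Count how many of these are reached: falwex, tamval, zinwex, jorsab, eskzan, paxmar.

xelelm -> ondbel (R4).
ondbel and valpyr and xelelm -> ionule (R7).
ionule -> tamval (R2).
ionule and xelelm -> falwex (R10).
falwex and tamval -> jorsab (R6).
Using R8, jorsab and tamval make paxmar.
Using R1, jorsab and valpyr make zelnex.
zelnex -> zinwex (R5).
falwex: reached.
tamval: reached.
zinwex: reached.
jorsab: reached.
eskzan would need umbond and liobel (R11), but liobel is never obtained.
paxmar: reached.
Reached: falwex, tamval, zinwex, jorsab, and paxmar — 5 of the 6.

5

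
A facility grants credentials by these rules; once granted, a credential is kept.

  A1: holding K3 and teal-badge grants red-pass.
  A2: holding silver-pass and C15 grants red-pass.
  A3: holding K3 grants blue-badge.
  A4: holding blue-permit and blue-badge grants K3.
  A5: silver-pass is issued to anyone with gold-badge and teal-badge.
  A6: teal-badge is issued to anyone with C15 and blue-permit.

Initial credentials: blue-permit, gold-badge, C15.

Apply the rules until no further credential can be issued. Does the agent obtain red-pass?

Yes

Holding C15 and blue-permit grants teal-badge (A6).
Holding gold-badge and teal-badge grants silver-pass (A5).
Holding silver-pass and C15 grants red-pass (A2).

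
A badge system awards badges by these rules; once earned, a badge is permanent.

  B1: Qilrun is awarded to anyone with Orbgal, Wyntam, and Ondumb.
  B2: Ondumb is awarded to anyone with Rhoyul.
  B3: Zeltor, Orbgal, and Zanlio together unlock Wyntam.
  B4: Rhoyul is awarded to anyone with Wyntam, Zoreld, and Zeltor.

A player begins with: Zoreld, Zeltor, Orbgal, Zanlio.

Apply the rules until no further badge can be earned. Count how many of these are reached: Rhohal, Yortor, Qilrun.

With Zeltor, Orbgal, and Zanlio, Wyntam is earned (B3).
With Wyntam, Zoreld, and Zeltor, Rhoyul is earned (B4).
With Rhoyul, Ondumb is earned (B2).
With Orbgal, Wyntam, and Ondumb, Qilrun is earned (B1).
No rule produces Rhohal, and it is not given.
No rule produces Yortor, and it is not given.
Qilrun: reached.
Reached: Qilrun — 1 of the 3.

1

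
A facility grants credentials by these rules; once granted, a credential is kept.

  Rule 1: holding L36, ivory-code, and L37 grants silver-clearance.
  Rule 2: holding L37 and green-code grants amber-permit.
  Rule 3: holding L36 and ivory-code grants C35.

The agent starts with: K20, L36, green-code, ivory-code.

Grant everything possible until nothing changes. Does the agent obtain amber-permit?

No

amber-permit would need L37 and green-code (Rule 2), but L37 is never granted.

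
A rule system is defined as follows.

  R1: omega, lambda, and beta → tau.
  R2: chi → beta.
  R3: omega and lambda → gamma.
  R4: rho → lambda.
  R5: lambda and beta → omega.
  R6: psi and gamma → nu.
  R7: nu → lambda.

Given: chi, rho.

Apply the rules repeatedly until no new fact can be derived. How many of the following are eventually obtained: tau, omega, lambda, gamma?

chi holds, so beta follows (R2).
From rho, R4 gives lambda.
lambda and beta hold, so omega follows (R5).
From omega and lambda, R3 gives gamma.
omega, lambda, and beta hold, so tau follows (R1).
tau: reached.
omega: reached.
lambda: reached.
gamma: reached.
All 4 are reached.

4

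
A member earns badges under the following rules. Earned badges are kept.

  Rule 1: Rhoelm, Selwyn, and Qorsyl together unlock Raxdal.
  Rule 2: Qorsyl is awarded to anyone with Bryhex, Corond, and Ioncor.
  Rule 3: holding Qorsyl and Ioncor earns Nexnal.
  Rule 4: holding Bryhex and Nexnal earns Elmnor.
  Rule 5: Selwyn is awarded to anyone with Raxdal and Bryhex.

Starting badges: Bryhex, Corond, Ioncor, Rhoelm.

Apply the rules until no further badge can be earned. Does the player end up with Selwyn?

No

Selwyn would need Raxdal and Bryhex (Rule 5), but Raxdal is never earned.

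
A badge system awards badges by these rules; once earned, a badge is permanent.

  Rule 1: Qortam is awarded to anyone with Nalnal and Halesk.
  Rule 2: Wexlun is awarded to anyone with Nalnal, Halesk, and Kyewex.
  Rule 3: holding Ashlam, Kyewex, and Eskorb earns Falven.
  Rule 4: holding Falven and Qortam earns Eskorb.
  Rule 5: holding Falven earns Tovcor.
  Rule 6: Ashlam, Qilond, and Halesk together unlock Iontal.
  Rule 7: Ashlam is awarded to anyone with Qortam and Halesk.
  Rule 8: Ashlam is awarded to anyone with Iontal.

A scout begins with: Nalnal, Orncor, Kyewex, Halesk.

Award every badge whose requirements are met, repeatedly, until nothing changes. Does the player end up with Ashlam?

With Nalnal and Halesk, Qortam is earned (Rule 1).
With Qortam and Halesk, Ashlam is earned (Rule 7).

Yes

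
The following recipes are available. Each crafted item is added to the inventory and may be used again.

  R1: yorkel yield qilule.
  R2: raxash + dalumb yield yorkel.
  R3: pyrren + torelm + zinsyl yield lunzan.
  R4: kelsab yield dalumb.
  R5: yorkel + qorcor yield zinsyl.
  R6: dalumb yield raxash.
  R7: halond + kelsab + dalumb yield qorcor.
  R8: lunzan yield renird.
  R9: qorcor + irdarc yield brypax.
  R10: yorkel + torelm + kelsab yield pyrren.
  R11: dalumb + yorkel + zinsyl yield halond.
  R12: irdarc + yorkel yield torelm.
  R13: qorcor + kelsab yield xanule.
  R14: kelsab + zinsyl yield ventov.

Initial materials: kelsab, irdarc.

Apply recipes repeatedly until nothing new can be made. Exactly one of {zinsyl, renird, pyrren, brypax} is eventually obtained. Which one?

pyrren

kelsab → dalumb (R4).
Using R6, dalumb makes raxash.
Using R2, raxash and dalumb make yorkel.
Using R12, irdarc and yorkel make torelm.
Using R10, yorkel, torelm, and kelsab make pyrren.
renird would need lunzan (R8), but lunzan is never obtained. brypax would need qorcor and irdarc (R9), but qorcor is never obtained. zinsyl would need yorkel and qorcor (R5), but qorcor is never obtained.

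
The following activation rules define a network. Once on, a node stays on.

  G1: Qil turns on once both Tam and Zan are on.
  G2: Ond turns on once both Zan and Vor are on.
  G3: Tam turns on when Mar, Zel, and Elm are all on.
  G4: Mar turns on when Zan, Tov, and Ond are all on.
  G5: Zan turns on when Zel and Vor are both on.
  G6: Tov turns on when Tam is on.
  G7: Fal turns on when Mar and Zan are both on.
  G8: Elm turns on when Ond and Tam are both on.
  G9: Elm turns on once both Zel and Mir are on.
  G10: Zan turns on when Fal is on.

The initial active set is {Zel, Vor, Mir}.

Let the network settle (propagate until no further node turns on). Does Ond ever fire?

Yes

Zel and Vor are on, so Zan turns on (G5).
G2: Zan and Vor on → Ond on.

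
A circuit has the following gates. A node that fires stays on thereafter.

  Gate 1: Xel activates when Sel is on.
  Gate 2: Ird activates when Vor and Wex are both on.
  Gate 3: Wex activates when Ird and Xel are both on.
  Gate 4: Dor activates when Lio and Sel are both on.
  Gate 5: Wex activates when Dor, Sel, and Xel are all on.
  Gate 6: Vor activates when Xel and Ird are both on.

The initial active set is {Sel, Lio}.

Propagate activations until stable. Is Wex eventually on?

Yes

Gate 4: Lio and Sel on → Dor on.
Gate 1: Sel on → Xel on.
Dor, Sel, and Xel are on, so Wex activates (Gate 5).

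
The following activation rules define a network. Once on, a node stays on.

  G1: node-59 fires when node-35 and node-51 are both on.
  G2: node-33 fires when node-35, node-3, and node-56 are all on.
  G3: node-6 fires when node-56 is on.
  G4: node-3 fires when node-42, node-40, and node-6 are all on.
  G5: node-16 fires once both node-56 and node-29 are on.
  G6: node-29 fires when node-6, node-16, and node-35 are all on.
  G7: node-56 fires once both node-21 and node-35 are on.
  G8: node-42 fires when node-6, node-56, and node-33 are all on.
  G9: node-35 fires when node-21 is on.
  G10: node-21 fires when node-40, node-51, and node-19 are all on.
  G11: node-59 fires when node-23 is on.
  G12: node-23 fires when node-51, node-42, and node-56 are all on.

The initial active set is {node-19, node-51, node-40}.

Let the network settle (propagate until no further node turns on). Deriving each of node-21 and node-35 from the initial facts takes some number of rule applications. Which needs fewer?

node-21: G10: node-40, node-51, and node-19 on → node-21 on. [1 rule application]
node-35: G10: node-40, node-51, and node-19 on → node-21 on. G9: node-21 on → node-35 on. [2 rule applications]
node-21 needs fewer.

node-21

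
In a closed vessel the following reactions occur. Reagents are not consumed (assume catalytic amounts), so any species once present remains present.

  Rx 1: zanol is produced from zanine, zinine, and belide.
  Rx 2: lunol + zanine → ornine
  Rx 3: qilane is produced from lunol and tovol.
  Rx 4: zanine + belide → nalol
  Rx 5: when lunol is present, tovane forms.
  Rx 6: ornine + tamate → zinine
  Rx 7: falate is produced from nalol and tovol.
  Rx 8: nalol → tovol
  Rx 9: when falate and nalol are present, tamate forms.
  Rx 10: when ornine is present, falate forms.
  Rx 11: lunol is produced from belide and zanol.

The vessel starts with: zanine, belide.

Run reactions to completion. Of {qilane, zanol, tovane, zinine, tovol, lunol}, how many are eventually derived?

1

zanine and belide present → nalol forms (Rx 4).
nalol present → tovol forms (Rx 8).
qilane would need lunol and tovol (Rx 3), but lunol never forms.
zanol would need zanine, zinine, and belide (Rx 1), but zinine never forms.
tovane would need lunol (Rx 5), but lunol never forms.
zinine would need ornine and tamate (Rx 6), but ornine never forms.
tovol: reached.
lunol would need belide and zanol (Rx 11), but zanol never forms.
Reached: tovol — 1 of the 6.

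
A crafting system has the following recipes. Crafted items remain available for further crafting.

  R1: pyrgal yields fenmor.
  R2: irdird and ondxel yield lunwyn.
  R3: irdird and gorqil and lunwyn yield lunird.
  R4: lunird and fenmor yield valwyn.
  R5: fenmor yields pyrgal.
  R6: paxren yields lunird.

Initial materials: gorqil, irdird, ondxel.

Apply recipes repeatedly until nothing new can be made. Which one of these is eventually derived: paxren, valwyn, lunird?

lunird

irdird and ondxel → lunwyn (R2).
irdird and gorqil and lunwyn → lunird (R3).
valwyn would need lunird and fenmor (R4), but fenmor is never obtained. No rule produces paxren, and it is not given.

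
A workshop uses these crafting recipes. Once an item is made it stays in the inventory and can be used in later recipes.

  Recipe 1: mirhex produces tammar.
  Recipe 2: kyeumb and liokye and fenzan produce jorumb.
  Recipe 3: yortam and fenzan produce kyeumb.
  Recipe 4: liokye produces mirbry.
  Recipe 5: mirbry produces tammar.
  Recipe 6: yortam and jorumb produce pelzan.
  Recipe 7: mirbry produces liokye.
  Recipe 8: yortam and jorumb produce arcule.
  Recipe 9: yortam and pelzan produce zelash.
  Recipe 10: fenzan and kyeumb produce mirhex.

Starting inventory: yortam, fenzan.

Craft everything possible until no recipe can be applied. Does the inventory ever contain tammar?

Yes

Using Recipe 3, yortam and fenzan make kyeumb.
fenzan and kyeumb → mirhex (Recipe 10).
mirhex → tammar (Recipe 1).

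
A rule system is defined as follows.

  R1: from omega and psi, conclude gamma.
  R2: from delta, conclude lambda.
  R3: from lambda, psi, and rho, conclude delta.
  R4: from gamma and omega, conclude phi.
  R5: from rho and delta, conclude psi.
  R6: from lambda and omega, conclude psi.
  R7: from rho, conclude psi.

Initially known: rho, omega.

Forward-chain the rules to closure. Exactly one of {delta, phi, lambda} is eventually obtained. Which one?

phi

From rho, R7 gives psi.
From omega and psi, R1 gives gamma.
From gamma and omega, R4 gives phi.
lambda would need delta (R2), but delta is never established. delta would need lambda, psi, and rho (R3), but lambda is never established.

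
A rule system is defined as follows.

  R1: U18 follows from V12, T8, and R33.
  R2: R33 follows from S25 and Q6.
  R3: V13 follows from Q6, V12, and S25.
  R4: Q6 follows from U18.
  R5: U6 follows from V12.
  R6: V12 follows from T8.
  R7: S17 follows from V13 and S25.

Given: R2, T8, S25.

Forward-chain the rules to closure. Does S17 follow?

No

S17 would need V13 and S25 (R7), but V13 is never established.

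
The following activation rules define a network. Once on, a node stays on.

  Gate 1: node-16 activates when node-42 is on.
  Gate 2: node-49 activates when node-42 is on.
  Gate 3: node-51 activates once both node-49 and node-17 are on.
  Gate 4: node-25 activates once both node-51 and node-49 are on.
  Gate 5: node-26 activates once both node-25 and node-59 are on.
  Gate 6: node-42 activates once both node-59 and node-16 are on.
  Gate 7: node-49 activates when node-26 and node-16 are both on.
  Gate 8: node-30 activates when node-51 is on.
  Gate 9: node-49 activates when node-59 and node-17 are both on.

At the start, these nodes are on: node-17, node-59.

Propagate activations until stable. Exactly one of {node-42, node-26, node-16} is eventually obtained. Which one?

Gate 9: node-59 and node-17 on → node-49 on.
node-49 and node-17 are on, so node-51 activates (Gate 3).
Gate 4: node-51 and node-49 on → node-25 on.
node-25 and node-59 are on, so node-26 activates (Gate 5).
node-16 would need node-42 (Gate 1), but node-42 never turns on. node-42 would need node-59 and node-16 (Gate 6), but node-16 never turns on.

node-26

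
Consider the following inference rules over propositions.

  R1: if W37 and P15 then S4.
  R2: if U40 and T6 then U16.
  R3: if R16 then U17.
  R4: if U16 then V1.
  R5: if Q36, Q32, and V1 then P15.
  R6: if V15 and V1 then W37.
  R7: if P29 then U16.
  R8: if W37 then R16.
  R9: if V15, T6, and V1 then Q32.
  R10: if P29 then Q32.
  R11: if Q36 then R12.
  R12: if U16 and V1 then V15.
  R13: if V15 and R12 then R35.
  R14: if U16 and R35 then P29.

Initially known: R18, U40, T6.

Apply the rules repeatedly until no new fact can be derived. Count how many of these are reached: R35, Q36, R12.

R35 would need V15 and R12 (R13), but R12 is never established.
No rule produces Q36, and it is not given.
R12 would need Q36 (R11), but Q36 is never established.
None of the 3 are reached.

0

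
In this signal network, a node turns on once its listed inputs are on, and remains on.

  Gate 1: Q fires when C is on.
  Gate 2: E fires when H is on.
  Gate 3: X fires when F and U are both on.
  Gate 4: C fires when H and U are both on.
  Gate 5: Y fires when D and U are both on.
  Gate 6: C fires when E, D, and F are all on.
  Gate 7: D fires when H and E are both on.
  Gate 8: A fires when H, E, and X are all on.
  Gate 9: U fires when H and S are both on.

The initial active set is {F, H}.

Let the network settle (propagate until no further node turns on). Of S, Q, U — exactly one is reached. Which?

Q

H is on, so E fires (Gate 2).
H and E are on, so D fires (Gate 7).
E, D, and F are on, so C fires (Gate 6).
Gate 1: C on → Q on.
No rule produces S, and it is not given. U would need H and S (Gate 9), but S never turns on.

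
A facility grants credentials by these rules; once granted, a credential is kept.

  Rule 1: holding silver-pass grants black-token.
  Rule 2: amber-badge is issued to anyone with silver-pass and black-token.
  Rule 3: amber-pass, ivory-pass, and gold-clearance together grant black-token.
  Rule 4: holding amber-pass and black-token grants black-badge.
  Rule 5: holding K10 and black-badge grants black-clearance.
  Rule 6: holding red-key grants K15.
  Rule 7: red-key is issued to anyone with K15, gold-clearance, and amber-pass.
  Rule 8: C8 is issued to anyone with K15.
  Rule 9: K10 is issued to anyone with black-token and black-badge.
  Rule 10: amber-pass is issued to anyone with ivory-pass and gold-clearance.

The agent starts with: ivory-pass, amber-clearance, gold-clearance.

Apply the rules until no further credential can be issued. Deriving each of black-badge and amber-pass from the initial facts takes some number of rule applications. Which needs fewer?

amber-pass: Holding ivory-pass and gold-clearance grants amber-pass (Rule 10). [1 rule application]
black-badge: Holding ivory-pass and gold-clearance grants amber-pass (Rule 10). Holding amber-pass, ivory-pass, and gold-clearance grants black-token (Rule 3). Holding amber-pass and black-token grants black-badge (Rule 4). [3 rule applications]
amber-pass needs fewer.

amber-pass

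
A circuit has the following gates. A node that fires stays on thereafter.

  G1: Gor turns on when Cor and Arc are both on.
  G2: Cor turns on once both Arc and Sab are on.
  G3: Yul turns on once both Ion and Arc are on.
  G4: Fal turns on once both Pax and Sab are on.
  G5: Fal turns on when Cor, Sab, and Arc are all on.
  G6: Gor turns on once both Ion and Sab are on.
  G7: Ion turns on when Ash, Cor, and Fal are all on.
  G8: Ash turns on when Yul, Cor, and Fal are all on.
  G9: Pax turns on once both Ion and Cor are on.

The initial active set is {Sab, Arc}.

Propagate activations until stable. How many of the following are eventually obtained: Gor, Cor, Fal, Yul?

3

G2: Arc and Sab on → Cor on.
G5: Cor, Sab, and Arc on → Fal on.
G1: Cor and Arc on → Gor on.
Gor: reached.
Cor: reached.
Fal: reached.
Yul would need Ion and Arc (G3), but Ion never turns on.
Reached: Gor, Cor, and Fal — 3 of the 4.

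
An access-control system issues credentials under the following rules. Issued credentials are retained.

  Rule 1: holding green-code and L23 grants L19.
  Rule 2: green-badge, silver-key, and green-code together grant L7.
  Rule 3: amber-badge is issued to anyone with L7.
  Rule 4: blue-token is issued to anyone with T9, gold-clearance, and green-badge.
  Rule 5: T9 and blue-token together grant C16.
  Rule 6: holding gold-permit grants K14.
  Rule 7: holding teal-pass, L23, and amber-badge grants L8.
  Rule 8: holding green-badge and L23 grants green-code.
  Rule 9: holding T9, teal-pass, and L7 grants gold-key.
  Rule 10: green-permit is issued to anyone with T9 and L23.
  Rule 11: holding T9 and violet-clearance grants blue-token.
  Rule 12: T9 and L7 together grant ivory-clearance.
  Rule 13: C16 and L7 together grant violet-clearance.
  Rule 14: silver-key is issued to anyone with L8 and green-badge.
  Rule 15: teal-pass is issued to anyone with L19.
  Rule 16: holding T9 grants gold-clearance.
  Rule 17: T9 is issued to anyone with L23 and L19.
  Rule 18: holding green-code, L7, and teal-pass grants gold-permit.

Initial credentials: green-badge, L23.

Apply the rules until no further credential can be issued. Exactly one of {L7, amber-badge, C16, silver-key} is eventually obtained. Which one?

Holding green-badge and L23 grants green-code (Rule 8).
Holding green-code and L23 grants L19 (Rule 1).
Holding L23 and L19 grants T9 (Rule 17).
Holding T9 grants gold-clearance (Rule 16).
Holding T9, gold-clearance, and green-badge grants blue-token (Rule 4).
Holding T9 and blue-token grants C16 (Rule 5).
silver-key would need L8 and green-badge (Rule 14), but L8 is never granted. amber-badge would need L7 (Rule 3), but L7 is never granted. L7 would need green-badge, silver-key, and green-code (Rule 2), but silver-key is never granted.

C16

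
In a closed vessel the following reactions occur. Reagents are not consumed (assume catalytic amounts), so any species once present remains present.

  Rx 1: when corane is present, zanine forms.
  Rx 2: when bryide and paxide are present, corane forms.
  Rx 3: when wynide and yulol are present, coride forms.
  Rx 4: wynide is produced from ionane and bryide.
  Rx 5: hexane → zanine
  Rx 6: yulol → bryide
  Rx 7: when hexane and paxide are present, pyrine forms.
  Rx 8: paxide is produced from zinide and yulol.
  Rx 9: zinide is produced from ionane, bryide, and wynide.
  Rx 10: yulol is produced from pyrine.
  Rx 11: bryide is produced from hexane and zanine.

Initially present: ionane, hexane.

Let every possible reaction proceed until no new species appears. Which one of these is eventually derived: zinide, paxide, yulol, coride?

hexane present → zanine forms (Rx 5).
hexane and zanine present → bryide forms (Rx 11).
ionane and bryide present → wynide forms (Rx 4).
ionane, bryide, and wynide present → zinide forms (Rx 9).
yulol would need pyrine (Rx 10), but pyrine never forms. paxide would need zinide and yulol (Rx 8), but yulol never forms. coride would need wynide and yulol (Rx 3), but yulol never forms.

zinide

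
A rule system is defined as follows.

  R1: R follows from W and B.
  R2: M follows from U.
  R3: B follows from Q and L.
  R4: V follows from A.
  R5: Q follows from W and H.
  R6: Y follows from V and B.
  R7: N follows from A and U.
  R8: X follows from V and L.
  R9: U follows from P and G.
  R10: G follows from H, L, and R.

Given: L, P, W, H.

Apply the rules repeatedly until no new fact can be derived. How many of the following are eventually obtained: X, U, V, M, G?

3

From W and H, R5 gives Q.
Q and L hold, so B follows (R3).
From W and B, R1 gives R.
From H, L, and R, R10 gives G.
From P and G, R9 gives U.
From U, R2 gives M.
X would need V and L (R8), but V is never established.
U: reached.
V would need A (R4), but A is never established.
M: reached.
G: reached.
Reached: U, M, and G — 3 of the 5.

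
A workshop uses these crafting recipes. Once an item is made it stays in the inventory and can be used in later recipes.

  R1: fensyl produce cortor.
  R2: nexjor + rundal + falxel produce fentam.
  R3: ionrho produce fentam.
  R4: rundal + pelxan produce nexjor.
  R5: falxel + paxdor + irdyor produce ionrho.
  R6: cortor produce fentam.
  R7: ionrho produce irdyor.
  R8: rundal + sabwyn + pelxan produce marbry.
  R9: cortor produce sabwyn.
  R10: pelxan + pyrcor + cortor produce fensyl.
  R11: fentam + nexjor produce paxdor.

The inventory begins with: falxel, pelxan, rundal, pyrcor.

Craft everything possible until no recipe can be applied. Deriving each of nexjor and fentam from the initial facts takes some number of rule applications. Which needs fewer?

nexjor

nexjor: Using R4, rundal and pelxan make nexjor. [1 rule application]
fentam: rundal + pelxan → nexjor (R4). nexjor + rundal + falxel → fentam (R2). [2 rule applications]
nexjor needs fewer.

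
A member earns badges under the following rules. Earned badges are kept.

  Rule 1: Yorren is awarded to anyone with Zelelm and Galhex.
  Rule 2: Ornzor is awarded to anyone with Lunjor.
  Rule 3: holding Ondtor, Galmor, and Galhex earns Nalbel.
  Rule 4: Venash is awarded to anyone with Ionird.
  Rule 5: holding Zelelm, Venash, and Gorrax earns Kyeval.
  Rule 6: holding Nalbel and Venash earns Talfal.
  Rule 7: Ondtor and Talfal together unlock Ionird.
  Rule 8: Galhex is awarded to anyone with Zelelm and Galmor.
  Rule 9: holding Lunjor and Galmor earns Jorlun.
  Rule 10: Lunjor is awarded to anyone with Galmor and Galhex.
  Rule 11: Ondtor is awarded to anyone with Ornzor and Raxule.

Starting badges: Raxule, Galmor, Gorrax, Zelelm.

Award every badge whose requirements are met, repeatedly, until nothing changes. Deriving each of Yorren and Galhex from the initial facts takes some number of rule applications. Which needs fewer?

Galhex

Galhex: With Zelelm and Galmor, Galhex is earned (Rule 8). [1 rule application]
Yorren: With Zelelm and Galmor, Galhex is earned (Rule 8). With Zelelm and Galhex, Yorren is earned (Rule 1). [2 rule applications]
Galhex needs fewer.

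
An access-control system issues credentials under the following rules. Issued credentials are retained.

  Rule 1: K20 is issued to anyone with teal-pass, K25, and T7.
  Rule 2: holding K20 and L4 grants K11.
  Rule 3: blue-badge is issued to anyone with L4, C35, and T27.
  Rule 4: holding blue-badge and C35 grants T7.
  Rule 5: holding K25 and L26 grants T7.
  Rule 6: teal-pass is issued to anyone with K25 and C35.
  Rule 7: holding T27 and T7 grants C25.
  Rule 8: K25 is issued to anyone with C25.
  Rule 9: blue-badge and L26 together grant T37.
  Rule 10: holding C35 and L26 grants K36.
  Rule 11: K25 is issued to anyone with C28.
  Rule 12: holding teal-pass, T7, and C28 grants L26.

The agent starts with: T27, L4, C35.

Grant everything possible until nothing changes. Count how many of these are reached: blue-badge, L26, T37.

Holding L4, C35, and T27 grants blue-badge (Rule 3).
blue-badge: reached.
L26 would need teal-pass, T7, and C28 (Rule 12), but C28 is never granted.
T37 would need blue-badge and L26 (Rule 9), but L26 is never granted.
Reached: blue-badge — 1 of the 3.

1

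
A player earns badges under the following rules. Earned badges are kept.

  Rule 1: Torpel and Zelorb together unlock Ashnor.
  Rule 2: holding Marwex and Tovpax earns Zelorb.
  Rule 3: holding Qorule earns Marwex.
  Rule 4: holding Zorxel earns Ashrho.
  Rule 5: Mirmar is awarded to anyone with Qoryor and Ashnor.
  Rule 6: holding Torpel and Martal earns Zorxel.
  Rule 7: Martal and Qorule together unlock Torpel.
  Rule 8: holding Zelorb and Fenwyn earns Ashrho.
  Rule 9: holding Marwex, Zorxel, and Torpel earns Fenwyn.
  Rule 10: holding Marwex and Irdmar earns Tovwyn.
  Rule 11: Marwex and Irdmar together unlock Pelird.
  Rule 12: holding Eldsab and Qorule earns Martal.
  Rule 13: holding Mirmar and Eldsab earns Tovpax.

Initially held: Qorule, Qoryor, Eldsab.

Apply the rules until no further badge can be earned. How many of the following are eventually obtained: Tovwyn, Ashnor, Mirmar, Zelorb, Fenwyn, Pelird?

1

With Qorule, Marwex is earned (Rule 3).
With Eldsab and Qorule, Martal is earned (Rule 12).
With Martal and Qorule, Torpel is earned (Rule 7).
With Torpel and Martal, Zorxel is earned (Rule 6).
With Marwex, Zorxel, and Torpel, Fenwyn is earned (Rule 9).
Tovwyn would need Marwex and Irdmar (Rule 10), but Irdmar is never earned.
Ashnor would need Torpel and Zelorb (Rule 1), but Zelorb is never earned.
Mirmar would need Qoryor and Ashnor (Rule 5), but Ashnor is never earned.
Zelorb would need Marwex and Tovpax (Rule 2), but Tovpax is never earned.
Fenwyn: reached.
Pelird would need Marwex and Irdmar (Rule 11), but Irdmar is never earned.
Reached: Fenwyn — 1 of the 6.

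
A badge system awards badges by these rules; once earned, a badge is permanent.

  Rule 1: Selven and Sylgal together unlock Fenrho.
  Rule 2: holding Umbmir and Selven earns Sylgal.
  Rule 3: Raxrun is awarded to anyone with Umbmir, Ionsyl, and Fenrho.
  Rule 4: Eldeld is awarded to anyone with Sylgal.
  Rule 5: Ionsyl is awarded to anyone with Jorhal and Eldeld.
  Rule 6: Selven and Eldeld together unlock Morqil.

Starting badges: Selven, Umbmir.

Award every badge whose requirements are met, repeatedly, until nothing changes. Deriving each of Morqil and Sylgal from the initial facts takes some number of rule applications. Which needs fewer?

Sylgal: With Umbmir and Selven, Sylgal is earned (Rule 2). [1 rule application]
Morqil: With Umbmir and Selven, Sylgal is earned (Rule 2). With Sylgal, Eldeld is earned (Rule 4). With Selven and Eldeld, Morqil is earned (Rule 6). [3 rule applications]
Sylgal needs fewer.

Sylgal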